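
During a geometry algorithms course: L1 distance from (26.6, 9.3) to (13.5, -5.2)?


|26.6-13.5| + |9.3-(-5.2)| = 13.1 + 14.5 = 27.6

27.6


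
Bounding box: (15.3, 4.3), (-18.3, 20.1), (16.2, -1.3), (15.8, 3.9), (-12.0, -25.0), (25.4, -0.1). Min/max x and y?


x range: [-18.3, 25.4]
y range: [-25, 20.1]
Bounding box: (-18.3,-25) to (25.4,20.1)

(-18.3,-25) to (25.4,20.1)


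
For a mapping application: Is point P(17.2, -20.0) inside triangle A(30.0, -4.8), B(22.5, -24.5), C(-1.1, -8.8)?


Cross products: AB x AP = -138.16, BC x BP = -22.99, CA x CP = -421.52
All same sign? yes

Yes, inside


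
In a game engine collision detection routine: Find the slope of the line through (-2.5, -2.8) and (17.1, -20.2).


slope = (y2-y1)/(x2-x1) = ((-20.2)-(-2.8))/(17.1-(-2.5)) = (-17.4)/19.6 = -0.8878

-0.8878


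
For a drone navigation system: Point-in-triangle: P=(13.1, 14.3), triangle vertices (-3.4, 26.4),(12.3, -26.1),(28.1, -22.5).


Cross products: AB x AP = 676.28, BC x BP = 635.44, CA x CP = -425.7
All same sign? no

No, outside


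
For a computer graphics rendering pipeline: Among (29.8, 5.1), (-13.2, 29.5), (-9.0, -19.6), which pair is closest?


d(P0,P1) = 49.4405, d(P0,P2) = 45.9949, d(P1,P2) = 49.2793
Closest: P0 and P2

Closest pair: (29.8, 5.1) and (-9.0, -19.6), distance = 45.9949


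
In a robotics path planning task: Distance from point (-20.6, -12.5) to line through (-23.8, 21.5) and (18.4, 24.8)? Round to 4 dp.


|cross product| = 1445.36
|line direction| = sqrt(1791.73) = 42.3288
Distance = 1445.36/sqrt(1791.73) = 34.146

34.146


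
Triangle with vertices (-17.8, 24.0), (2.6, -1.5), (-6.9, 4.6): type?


Side lengths squared: AB^2=1066.41, BC^2=127.46, CA^2=495.17
Sorted: [127.46, 495.17, 1066.41]
By sides: Scalene, By angles: Obtuse

Scalene, Obtuse


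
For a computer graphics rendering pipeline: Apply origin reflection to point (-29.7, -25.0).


Reflection over origin: (x,y) -> (-x,-y)
(-29.7, -25) -> (29.7, 25)

(29.7, 25)


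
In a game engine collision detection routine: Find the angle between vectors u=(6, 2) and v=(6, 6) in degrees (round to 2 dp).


u.v = 48, |u| = sqrt(40) = 6.3246, |v| = sqrt(72) = 8.4853
cos(theta) = u.v/(|u||v|) = 48/sqrt(2880) = 0.894427
theta = acos(0.894427) = 26.57 degrees

26.57 degrees


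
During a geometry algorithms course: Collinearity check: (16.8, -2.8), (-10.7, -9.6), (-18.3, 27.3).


Cross product: ((-10.7)-16.8)*(27.3-(-2.8)) - ((-9.6)-(-2.8))*((-18.3)-16.8)
= -1066.43

No, not collinear


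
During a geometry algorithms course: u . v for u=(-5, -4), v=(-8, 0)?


u . v = u_x*v_x + u_y*v_y = (-5)*(-8) + (-4)*0
= 40 + 0 = 40

40


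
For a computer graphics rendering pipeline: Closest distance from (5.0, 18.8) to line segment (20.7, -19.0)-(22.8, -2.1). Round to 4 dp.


Project P onto AB: t = 1 (clamped to [0,1])
Closest point on segment: (22.8, -2.1)
Distance: 27.4527

27.4527


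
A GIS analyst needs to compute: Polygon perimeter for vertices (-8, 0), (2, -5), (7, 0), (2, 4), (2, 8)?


Sides: (-8, 0)->(2, -5): sqrt(125) = 11.18034, (2, -5)->(7, 0): sqrt(50) = 7.071068, (7, 0)->(2, 4): sqrt(41) = 6.403124, (2, 4)->(2, 8): sqrt(16) = 4, (2, 8)->(-8, 0): sqrt(164) = 12.806248
Sum = 41.46078
Perimeter = 41.4608

41.4608


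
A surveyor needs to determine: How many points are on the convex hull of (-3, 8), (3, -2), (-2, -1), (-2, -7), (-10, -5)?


Convex hull vertices (CCW): (-10, -5), (-2, -7), (3, -2), (-3, 8)
Count = 4

4


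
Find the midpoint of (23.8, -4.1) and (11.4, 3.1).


M = ((23.8+11.4)/2, ((-4.1)+3.1)/2)
= (17.6, -0.5)

(17.6, -0.5)


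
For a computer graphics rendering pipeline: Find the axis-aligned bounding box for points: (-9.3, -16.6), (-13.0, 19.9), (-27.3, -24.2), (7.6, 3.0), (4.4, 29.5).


x range: [-27.3, 7.6]
y range: [-24.2, 29.5]
Bounding box: (-27.3,-24.2) to (7.6,29.5)

(-27.3,-24.2) to (7.6,29.5)


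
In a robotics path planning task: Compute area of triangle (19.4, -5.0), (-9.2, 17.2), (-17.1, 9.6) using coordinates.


Area = |x_A(y_B-y_C) + x_B(y_C-y_A) + x_C(y_A-y_B)|/2
= |147.44 + (-134.32) + 379.62|/2
= 392.74/2 = 196.37

196.37


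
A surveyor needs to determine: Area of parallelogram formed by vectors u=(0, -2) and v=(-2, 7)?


|u x v| = |0*7 - (-2)*(-2)|
= |0 - 4| = 4

4


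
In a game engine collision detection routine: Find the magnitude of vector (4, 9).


|u| = sqrt(4^2 + 9^2) = sqrt(97) = 9.8489

9.8489


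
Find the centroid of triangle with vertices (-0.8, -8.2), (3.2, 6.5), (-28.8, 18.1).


Centroid = ((x_A+x_B+x_C)/3, (y_A+y_B+y_C)/3)
= (((-0.8)+3.2+(-28.8))/3, ((-8.2)+6.5+18.1)/3)
= (-8.8, 5.4667)

(-8.8, 5.4667)


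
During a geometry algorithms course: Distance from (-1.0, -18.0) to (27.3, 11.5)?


dx=28.3, dy=29.5
d^2 = 28.3^2 + 29.5^2 = 1671.14
d = sqrt(1671.14) = 40.8796

40.8796


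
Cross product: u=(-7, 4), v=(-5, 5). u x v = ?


u x v = u_x*v_y - u_y*v_x = (-7)*5 - 4*(-5)
= (-35) - (-20) = -15

-15


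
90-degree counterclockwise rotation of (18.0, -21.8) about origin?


90° CCW: (x,y) -> (-y, x)
(18,-21.8) -> (21.8, 18)

(21.8, 18)


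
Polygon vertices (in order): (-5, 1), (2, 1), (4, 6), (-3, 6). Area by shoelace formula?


Shoelace sum: ((-5)*1 - 2*1) + (2*6 - 4*1) + (4*6 - (-3)*6) + ((-3)*1 - (-5)*6)
= 70
Area = |70|/2 = 35

35


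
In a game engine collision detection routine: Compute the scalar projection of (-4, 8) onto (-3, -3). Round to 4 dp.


u.v = -12, |v| = sqrt(18) = 4.2426
Scalar projection = u.v / |v| = -12 / sqrt(18) = -2.8284

-2.8284


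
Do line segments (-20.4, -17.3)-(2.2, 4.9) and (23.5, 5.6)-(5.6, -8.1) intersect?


Cross products: d1=-191.52, d2=-279.28, d3=-457.04, d4=-369.28
d1*d2 < 0 and d3*d4 < 0? no

No, they don't intersect


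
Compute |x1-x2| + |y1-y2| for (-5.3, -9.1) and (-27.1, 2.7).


|(-5.3)-(-27.1)| + |(-9.1)-2.7| = 21.8 + 11.8 = 33.6

33.6


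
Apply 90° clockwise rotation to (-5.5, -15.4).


90° CW: (x,y) -> (y, -x)
(-5.5,-15.4) -> (-15.4, 5.5)

(-15.4, 5.5)


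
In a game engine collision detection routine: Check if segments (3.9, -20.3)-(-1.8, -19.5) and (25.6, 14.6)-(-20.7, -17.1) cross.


Cross products: d1=927.98, d2=710.25, d3=-216.29, d4=1.44
d1*d2 < 0 and d3*d4 < 0? no

No, they don't intersect


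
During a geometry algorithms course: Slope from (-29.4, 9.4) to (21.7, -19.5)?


slope = (y2-y1)/(x2-x1) = ((-19.5)-9.4)/(21.7-(-29.4)) = (-28.9)/51.1 = -0.5656

-0.5656


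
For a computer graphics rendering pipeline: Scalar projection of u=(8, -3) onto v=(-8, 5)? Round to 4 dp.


u.v = -79, |v| = sqrt(89) = 9.434
Scalar projection = u.v / |v| = -79 / sqrt(89) = -8.374

-8.374


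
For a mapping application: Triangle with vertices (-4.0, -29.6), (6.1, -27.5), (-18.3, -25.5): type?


Side lengths squared: AB^2=106.42, BC^2=599.36, CA^2=221.3
Sorted: [106.42, 221.3, 599.36]
By sides: Scalene, By angles: Obtuse

Scalene, Obtuse


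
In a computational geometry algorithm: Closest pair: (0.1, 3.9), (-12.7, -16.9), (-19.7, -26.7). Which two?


d(P0,P1) = 24.4229, d(P0,P2) = 36.4472, d(P1,P2) = 12.0433
Closest: P1 and P2

Closest pair: (-12.7, -16.9) and (-19.7, -26.7), distance = 12.0433


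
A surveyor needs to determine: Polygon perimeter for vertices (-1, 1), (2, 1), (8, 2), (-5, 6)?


Sides: (-1, 1)->(2, 1): sqrt(9) = 3, (2, 1)->(8, 2): sqrt(37) = 6.082763, (8, 2)->(-5, 6): sqrt(185) = 13.601471, (-5, 6)->(-1, 1): sqrt(41) = 6.403124
Sum = 29.087358
Perimeter = 29.0874

29.0874


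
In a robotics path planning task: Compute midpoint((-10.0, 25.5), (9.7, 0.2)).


M = (((-10)+9.7)/2, (25.5+0.2)/2)
= (-0.15, 12.85)

(-0.15, 12.85)


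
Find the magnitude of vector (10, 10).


|u| = sqrt(10^2 + 10^2) = sqrt(200) = 14.1421

14.1421


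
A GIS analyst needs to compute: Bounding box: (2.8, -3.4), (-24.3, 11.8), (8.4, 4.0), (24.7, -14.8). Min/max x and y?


x range: [-24.3, 24.7]
y range: [-14.8, 11.8]
Bounding box: (-24.3,-14.8) to (24.7,11.8)

(-24.3,-14.8) to (24.7,11.8)


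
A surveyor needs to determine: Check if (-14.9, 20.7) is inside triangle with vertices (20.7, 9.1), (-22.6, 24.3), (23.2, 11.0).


Cross products: AB x AP = 38.84, BC x BP = -62.47, CA x CP = -96.64
All same sign? no

No, outside


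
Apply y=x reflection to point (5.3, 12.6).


Reflection over y=x: (x,y) -> (y,x)
(5.3, 12.6) -> (12.6, 5.3)

(12.6, 5.3)


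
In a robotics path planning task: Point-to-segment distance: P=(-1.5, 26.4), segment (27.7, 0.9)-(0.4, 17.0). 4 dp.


Project P onto AB: t = 1 (clamped to [0,1])
Closest point on segment: (0.4, 17)
Distance: 9.5901

9.5901


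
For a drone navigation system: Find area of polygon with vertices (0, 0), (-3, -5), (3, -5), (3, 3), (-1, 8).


Shoelace sum: (0*(-5) - (-3)*0) + ((-3)*(-5) - 3*(-5)) + (3*3 - 3*(-5)) + (3*8 - (-1)*3) + ((-1)*0 - 0*8)
= 81
Area = |81|/2 = 40.5

40.5


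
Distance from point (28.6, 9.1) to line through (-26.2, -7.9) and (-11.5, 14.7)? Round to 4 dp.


|cross product| = 988.58
|line direction| = sqrt(726.85) = 26.9602
Distance = 988.58/sqrt(726.85) = 36.6682

36.6682


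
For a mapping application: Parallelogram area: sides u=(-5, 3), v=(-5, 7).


|u x v| = |(-5)*7 - 3*(-5)|
= |(-35) - (-15)| = 20

20


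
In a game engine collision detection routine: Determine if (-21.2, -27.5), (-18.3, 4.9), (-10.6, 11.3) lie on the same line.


Cross product: ((-18.3)-(-21.2))*(11.3-(-27.5)) - (4.9-(-27.5))*((-10.6)-(-21.2))
= -230.92

No, not collinear


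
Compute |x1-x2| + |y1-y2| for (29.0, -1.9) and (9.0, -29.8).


|29-9| + |(-1.9)-(-29.8)| = 20 + 27.9 = 47.9

47.9


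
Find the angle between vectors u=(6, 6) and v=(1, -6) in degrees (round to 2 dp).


u.v = -30, |u| = sqrt(72) = 8.4853, |v| = sqrt(37) = 6.0828
cos(theta) = u.v/(|u||v|) = -30/sqrt(2664) = -0.581238
theta = acos(-0.581238) = 125.54 degrees

125.54 degrees


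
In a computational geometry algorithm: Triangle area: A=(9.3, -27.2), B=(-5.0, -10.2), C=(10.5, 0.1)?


Area = |x_A(y_B-y_C) + x_B(y_C-y_A) + x_C(y_A-y_B)|/2
= |(-95.79) + (-136.5) + (-178.5)|/2
= 410.79/2 = 205.395

205.395


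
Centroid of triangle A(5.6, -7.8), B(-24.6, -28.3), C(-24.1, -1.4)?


Centroid = ((x_A+x_B+x_C)/3, (y_A+y_B+y_C)/3)
= ((5.6+(-24.6)+(-24.1))/3, ((-7.8)+(-28.3)+(-1.4))/3)
= (-14.3667, -12.5)

(-14.3667, -12.5)


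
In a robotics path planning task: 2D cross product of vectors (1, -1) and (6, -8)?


u x v = u_x*v_y - u_y*v_x = 1*(-8) - (-1)*6
= (-8) - (-6) = -2

-2


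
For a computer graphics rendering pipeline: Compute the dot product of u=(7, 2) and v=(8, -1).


u . v = u_x*v_x + u_y*v_y = 7*8 + 2*(-1)
= 56 + (-2) = 54

54


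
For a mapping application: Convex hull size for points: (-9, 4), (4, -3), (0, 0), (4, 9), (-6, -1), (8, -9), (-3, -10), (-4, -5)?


Convex hull vertices (CCW): (-9, 4), (-3, -10), (8, -9), (4, 9)
Count = 4

4


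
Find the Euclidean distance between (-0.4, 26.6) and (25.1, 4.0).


dx=25.5, dy=-22.6
d^2 = 25.5^2 + (-22.6)^2 = 1161.01
d = sqrt(1161.01) = 34.0736

34.0736


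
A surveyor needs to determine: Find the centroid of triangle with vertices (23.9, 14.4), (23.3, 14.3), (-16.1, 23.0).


Centroid = ((x_A+x_B+x_C)/3, (y_A+y_B+y_C)/3)
= ((23.9+23.3+(-16.1))/3, (14.4+14.3+23)/3)
= (10.3667, 17.2333)

(10.3667, 17.2333)


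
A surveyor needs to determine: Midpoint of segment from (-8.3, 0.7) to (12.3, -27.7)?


M = (((-8.3)+12.3)/2, (0.7+(-27.7))/2)
= (2, -13.5)

(2, -13.5)


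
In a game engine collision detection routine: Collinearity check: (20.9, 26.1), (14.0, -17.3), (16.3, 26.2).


Cross product: (14-20.9)*(26.2-26.1) - ((-17.3)-26.1)*(16.3-20.9)
= -200.33

No, not collinear


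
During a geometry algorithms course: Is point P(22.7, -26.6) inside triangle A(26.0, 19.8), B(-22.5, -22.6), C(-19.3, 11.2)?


Cross products: AB x AP = 2110.48, BC x BP = -1540.56, CA x CP = -2073.54
All same sign? no

No, outside


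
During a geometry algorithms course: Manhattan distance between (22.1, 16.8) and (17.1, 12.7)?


|22.1-17.1| + |16.8-12.7| = 5 + 4.1 = 9.1

9.1


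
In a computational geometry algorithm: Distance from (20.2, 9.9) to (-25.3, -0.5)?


dx=-45.5, dy=-10.4
d^2 = (-45.5)^2 + (-10.4)^2 = 2178.41
d = sqrt(2178.41) = 46.6734

46.6734


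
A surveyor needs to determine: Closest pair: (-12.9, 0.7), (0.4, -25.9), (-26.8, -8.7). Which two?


d(P0,P1) = 29.7397, d(P0,P2) = 16.78, d(P1,P2) = 32.182
Closest: P0 and P2

Closest pair: (-12.9, 0.7) and (-26.8, -8.7), distance = 16.78


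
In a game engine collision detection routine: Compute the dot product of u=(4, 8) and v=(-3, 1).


u . v = u_x*v_x + u_y*v_y = 4*(-3) + 8*1
= (-12) + 8 = -4

-4


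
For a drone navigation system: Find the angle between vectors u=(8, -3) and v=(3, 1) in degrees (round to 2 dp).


u.v = 21, |u| = sqrt(73) = 8.544, |v| = sqrt(10) = 3.1623
cos(theta) = u.v/(|u||v|) = 21/sqrt(730) = 0.777245
theta = acos(0.777245) = 38.99 degrees

38.99 degrees


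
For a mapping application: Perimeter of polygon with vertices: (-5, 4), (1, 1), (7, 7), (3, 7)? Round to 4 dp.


Sides: (-5, 4)->(1, 1): sqrt(45) = 6.708204, (1, 1)->(7, 7): sqrt(72) = 8.485281, (7, 7)->(3, 7): sqrt(16) = 4, (3, 7)->(-5, 4): sqrt(73) = 8.544004
Sum = 27.737489
Perimeter = 27.7375

27.7375


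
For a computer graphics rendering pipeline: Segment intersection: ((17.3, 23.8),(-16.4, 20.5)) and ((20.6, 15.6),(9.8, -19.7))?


Cross products: d1=-205.05, d2=-1359.02, d3=287.23, d4=1441.2
d1*d2 < 0 and d3*d4 < 0? no

No, they don't intersect


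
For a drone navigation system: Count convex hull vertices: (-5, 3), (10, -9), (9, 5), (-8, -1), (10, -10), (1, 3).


Convex hull vertices (CCW): (-8, -1), (10, -10), (10, -9), (9, 5), (-5, 3)
Count = 5

5


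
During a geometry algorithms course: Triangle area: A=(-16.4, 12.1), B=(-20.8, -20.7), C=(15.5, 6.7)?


Area = |x_A(y_B-y_C) + x_B(y_C-y_A) + x_C(y_A-y_B)|/2
= |449.36 + 112.32 + 508.4|/2
= 1070.08/2 = 535.04

535.04


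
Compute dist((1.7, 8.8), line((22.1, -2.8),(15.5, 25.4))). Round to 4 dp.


|cross product| = 498.72
|line direction| = sqrt(838.8) = 28.962
Distance = 498.72/sqrt(838.8) = 17.2198

17.2198


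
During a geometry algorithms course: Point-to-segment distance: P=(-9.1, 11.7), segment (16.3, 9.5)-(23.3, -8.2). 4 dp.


Project P onto AB: t = 0 (clamped to [0,1])
Closest point on segment: (16.3, 9.5)
Distance: 25.4951

25.4951


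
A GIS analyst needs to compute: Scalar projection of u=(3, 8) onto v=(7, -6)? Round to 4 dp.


u.v = -27, |v| = sqrt(85) = 9.2195
Scalar projection = u.v / |v| = -27 / sqrt(85) = -2.9286

-2.9286


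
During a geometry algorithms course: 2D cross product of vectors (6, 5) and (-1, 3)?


u x v = u_x*v_y - u_y*v_x = 6*3 - 5*(-1)
= 18 - (-5) = 23

23


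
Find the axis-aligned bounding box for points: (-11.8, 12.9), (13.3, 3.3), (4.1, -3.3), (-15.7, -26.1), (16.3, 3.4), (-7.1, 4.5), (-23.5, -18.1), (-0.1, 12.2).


x range: [-23.5, 16.3]
y range: [-26.1, 12.9]
Bounding box: (-23.5,-26.1) to (16.3,12.9)

(-23.5,-26.1) to (16.3,12.9)


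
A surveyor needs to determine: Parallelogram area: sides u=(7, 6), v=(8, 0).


|u x v| = |7*0 - 6*8|
= |0 - 48| = 48

48


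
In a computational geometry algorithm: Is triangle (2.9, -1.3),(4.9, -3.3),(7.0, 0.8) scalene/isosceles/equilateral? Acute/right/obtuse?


Side lengths squared: AB^2=8, BC^2=21.22, CA^2=21.22
Sorted: [8, 21.22, 21.22]
By sides: Isosceles, By angles: Acute

Isosceles, Acute


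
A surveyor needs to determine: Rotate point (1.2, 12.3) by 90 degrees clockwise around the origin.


90° CW: (x,y) -> (y, -x)
(1.2,12.3) -> (12.3, -1.2)

(12.3, -1.2)


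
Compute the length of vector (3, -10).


|u| = sqrt(3^2 + (-10)^2) = sqrt(109) = 10.4403

10.4403


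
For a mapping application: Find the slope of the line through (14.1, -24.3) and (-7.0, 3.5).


slope = (y2-y1)/(x2-x1) = (3.5-(-24.3))/((-7)-14.1) = 27.8/(-21.1) = -1.3175

-1.3175


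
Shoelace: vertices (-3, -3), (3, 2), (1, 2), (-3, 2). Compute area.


Shoelace sum: ((-3)*2 - 3*(-3)) + (3*2 - 1*2) + (1*2 - (-3)*2) + ((-3)*(-3) - (-3)*2)
= 30
Area = |30|/2 = 15

15


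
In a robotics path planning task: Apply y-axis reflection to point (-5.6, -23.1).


Reflection over y-axis: (x,y) -> (-x,y)
(-5.6, -23.1) -> (5.6, -23.1)

(5.6, -23.1)


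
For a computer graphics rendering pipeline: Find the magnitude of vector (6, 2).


|u| = sqrt(6^2 + 2^2) = sqrt(40) = 6.3246

6.3246


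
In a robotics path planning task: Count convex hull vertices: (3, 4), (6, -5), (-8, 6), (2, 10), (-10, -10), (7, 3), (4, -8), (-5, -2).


Convex hull vertices (CCW): (-10, -10), (4, -8), (6, -5), (7, 3), (2, 10), (-8, 6)
Count = 6

6


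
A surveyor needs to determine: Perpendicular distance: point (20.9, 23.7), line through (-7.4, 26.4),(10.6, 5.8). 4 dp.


|cross product| = 534.38
|line direction| = sqrt(748.36) = 27.3562
Distance = 534.38/sqrt(748.36) = 19.5342

19.5342


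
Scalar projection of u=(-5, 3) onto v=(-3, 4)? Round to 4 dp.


u.v = 27, |v| = sqrt(25) = 5
Scalar projection = u.v / |v| = 27 / sqrt(25) = 5.4

5.4


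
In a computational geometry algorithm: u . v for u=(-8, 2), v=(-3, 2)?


u . v = u_x*v_x + u_y*v_y = (-8)*(-3) + 2*2
= 24 + 4 = 28

28


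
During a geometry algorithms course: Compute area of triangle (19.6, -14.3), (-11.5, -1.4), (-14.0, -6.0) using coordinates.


Area = |x_A(y_B-y_C) + x_B(y_C-y_A) + x_C(y_A-y_B)|/2
= |90.16 + (-95.45) + 180.6|/2
= 175.31/2 = 87.655

87.655


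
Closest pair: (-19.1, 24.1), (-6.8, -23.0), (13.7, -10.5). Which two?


d(P0,P1) = 48.6796, d(P0,P2) = 47.676, d(P1,P2) = 24.0104
Closest: P1 and P2

Closest pair: (-6.8, -23.0) and (13.7, -10.5), distance = 24.0104


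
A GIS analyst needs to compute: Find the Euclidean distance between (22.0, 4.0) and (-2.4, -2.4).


dx=-24.4, dy=-6.4
d^2 = (-24.4)^2 + (-6.4)^2 = 636.32
d = sqrt(636.32) = 25.2254

25.2254


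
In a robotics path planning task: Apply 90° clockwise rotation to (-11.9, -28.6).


90° CW: (x,y) -> (y, -x)
(-11.9,-28.6) -> (-28.6, 11.9)

(-28.6, 11.9)


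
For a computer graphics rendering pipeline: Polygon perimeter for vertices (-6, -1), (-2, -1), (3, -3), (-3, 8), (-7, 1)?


Sides: (-6, -1)->(-2, -1): sqrt(16) = 4, (-2, -1)->(3, -3): sqrt(29) = 5.385165, (3, -3)->(-3, 8): sqrt(157) = 12.529964, (-3, 8)->(-7, 1): sqrt(65) = 8.062258, (-7, 1)->(-6, -1): sqrt(5) = 2.236068
Sum = 32.213455
Perimeter = 32.2135

32.2135


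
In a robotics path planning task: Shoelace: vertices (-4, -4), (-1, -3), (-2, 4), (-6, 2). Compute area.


Shoelace sum: ((-4)*(-3) - (-1)*(-4)) + ((-1)*4 - (-2)*(-3)) + ((-2)*2 - (-6)*4) + ((-6)*(-4) - (-4)*2)
= 50
Area = |50|/2 = 25

25


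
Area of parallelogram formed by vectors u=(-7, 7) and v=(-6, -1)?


|u x v| = |(-7)*(-1) - 7*(-6)|
= |7 - (-42)| = 49

49


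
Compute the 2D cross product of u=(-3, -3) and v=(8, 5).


u x v = u_x*v_y - u_y*v_x = (-3)*5 - (-3)*8
= (-15) - (-24) = 9

9


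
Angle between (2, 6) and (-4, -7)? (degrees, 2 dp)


u.v = -50, |u| = sqrt(40) = 6.3246, |v| = sqrt(65) = 8.0623
cos(theta) = u.v/(|u||v|) = -50/sqrt(2600) = -0.980581
theta = acos(-0.980581) = 168.69 degrees

168.69 degrees


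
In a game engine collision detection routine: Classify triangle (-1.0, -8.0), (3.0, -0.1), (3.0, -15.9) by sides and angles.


Side lengths squared: AB^2=78.41, BC^2=249.64, CA^2=78.41
Sorted: [78.41, 78.41, 249.64]
By sides: Isosceles, By angles: Obtuse

Isosceles, Obtuse


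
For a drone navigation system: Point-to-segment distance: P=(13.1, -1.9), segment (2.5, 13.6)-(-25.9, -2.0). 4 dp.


Project P onto AB: t = 0 (clamped to [0,1])
Closest point on segment: (2.5, 13.6)
Distance: 18.7779

18.7779


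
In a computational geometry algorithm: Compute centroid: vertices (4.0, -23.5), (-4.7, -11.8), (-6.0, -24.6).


Centroid = ((x_A+x_B+x_C)/3, (y_A+y_B+y_C)/3)
= ((4+(-4.7)+(-6))/3, ((-23.5)+(-11.8)+(-24.6))/3)
= (-2.2333, -19.9667)

(-2.2333, -19.9667)


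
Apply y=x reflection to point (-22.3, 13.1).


Reflection over y=x: (x,y) -> (y,x)
(-22.3, 13.1) -> (13.1, -22.3)

(13.1, -22.3)


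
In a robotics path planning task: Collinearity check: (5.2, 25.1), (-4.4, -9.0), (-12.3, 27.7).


Cross product: ((-4.4)-5.2)*(27.7-25.1) - ((-9)-25.1)*((-12.3)-5.2)
= -621.71

No, not collinear


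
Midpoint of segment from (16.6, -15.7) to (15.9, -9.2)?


M = ((16.6+15.9)/2, ((-15.7)+(-9.2))/2)
= (16.25, -12.45)

(16.25, -12.45)


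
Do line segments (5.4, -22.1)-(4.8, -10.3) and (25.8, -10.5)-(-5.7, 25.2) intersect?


Cross products: d1=1093.68, d2=743.4, d3=-247.68, d4=102.6
d1*d2 < 0 and d3*d4 < 0? no

No, they don't intersect


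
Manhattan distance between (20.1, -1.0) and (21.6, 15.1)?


|20.1-21.6| + |(-1)-15.1| = 1.5 + 16.1 = 17.6

17.6


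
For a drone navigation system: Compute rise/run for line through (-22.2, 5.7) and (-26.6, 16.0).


slope = (y2-y1)/(x2-x1) = (16-5.7)/((-26.6)-(-22.2)) = 10.3/(-4.4) = -2.3409

-2.3409


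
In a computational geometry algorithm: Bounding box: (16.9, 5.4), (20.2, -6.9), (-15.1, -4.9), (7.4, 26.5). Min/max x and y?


x range: [-15.1, 20.2]
y range: [-6.9, 26.5]
Bounding box: (-15.1,-6.9) to (20.2,26.5)

(-15.1,-6.9) to (20.2,26.5)


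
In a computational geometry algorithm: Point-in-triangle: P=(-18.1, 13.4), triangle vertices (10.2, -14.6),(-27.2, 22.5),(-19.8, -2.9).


Cross products: AB x AP = 2.73, BC x BP = 163.8, CA x CP = 508.89
All same sign? yes

Yes, inside


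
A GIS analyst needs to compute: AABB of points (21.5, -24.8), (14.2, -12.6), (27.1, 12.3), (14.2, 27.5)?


x range: [14.2, 27.1]
y range: [-24.8, 27.5]
Bounding box: (14.2,-24.8) to (27.1,27.5)

(14.2,-24.8) to (27.1,27.5)


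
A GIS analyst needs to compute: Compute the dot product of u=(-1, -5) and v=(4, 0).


u . v = u_x*v_x + u_y*v_y = (-1)*4 + (-5)*0
= (-4) + 0 = -4

-4


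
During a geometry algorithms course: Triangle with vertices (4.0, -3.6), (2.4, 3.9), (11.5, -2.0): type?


Side lengths squared: AB^2=58.81, BC^2=117.62, CA^2=58.81
Sorted: [58.81, 58.81, 117.62]
By sides: Isosceles, By angles: Right

Isosceles, Right


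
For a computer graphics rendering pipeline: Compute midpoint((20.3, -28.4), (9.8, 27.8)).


M = ((20.3+9.8)/2, ((-28.4)+27.8)/2)
= (15.05, -0.3)

(15.05, -0.3)


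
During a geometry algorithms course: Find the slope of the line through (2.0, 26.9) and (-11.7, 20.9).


slope = (y2-y1)/(x2-x1) = (20.9-26.9)/((-11.7)-2) = (-6)/(-13.7) = 0.438

0.438


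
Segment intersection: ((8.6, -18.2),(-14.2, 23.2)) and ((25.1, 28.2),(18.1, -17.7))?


Cross products: d1=-432.55, d2=-1768.87, d3=-1741.02, d4=-404.7
d1*d2 < 0 and d3*d4 < 0? no

No, they don't intersect


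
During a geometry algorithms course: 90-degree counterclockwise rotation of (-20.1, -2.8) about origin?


90° CCW: (x,y) -> (-y, x)
(-20.1,-2.8) -> (2.8, -20.1)

(2.8, -20.1)


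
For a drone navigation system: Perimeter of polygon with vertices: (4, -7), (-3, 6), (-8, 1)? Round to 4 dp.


Sides: (4, -7)->(-3, 6): sqrt(218) = 14.764823, (-3, 6)->(-8, 1): sqrt(50) = 7.071068, (-8, 1)->(4, -7): sqrt(208) = 14.422205
Sum = 36.258096
Perimeter = 36.2581

36.2581


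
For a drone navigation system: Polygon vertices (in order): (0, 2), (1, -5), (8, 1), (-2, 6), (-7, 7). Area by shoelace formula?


Shoelace sum: (0*(-5) - 1*2) + (1*1 - 8*(-5)) + (8*6 - (-2)*1) + ((-2)*7 - (-7)*6) + ((-7)*2 - 0*7)
= 103
Area = |103|/2 = 51.5

51.5


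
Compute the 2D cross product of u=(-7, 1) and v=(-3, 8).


u x v = u_x*v_y - u_y*v_x = (-7)*8 - 1*(-3)
= (-56) - (-3) = -53

-53


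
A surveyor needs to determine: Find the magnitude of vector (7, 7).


|u| = sqrt(7^2 + 7^2) = sqrt(98) = 9.8995

9.8995


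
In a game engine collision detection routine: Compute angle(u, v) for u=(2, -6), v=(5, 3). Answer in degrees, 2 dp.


u.v = -8, |u| = sqrt(40) = 6.3246, |v| = sqrt(34) = 5.831
cos(theta) = u.v/(|u||v|) = -8/sqrt(1360) = -0.21693
theta = acos(-0.21693) = 102.53 degrees

102.53 degrees


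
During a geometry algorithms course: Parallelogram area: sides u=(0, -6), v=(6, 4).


|u x v| = |0*4 - (-6)*6|
= |0 - (-36)| = 36

36


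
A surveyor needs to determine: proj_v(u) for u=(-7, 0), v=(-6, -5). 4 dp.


u.v = 42, |v| = sqrt(61) = 7.8102
Scalar projection = u.v / |v| = 42 / sqrt(61) = 5.3775

5.3775


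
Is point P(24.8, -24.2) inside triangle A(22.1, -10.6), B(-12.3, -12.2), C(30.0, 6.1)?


Cross products: AB x AP = 472.16, BC x BP = -1186.53, CA x CP = 152.53
All same sign? no

No, outside


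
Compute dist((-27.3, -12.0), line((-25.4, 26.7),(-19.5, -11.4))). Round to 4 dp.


|cross product| = 300.72
|line direction| = sqrt(1486.42) = 38.5541
Distance = 300.72/sqrt(1486.42) = 7.7999

7.7999


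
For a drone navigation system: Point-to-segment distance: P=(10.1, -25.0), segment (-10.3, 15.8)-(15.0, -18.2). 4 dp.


Project P onto AB: t = 1 (clamped to [0,1])
Closest point on segment: (15, -18.2)
Distance: 8.3815

8.3815


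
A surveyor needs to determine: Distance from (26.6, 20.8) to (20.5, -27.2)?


dx=-6.1, dy=-48
d^2 = (-6.1)^2 + (-48)^2 = 2341.21
d = sqrt(2341.21) = 48.3861

48.3861


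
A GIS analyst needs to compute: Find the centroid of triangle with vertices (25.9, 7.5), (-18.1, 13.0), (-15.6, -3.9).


Centroid = ((x_A+x_B+x_C)/3, (y_A+y_B+y_C)/3)
= ((25.9+(-18.1)+(-15.6))/3, (7.5+13+(-3.9))/3)
= (-2.6, 5.5333)

(-2.6, 5.5333)


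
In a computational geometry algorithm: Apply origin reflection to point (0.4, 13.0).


Reflection over origin: (x,y) -> (-x,-y)
(0.4, 13) -> (-0.4, -13)

(-0.4, -13)


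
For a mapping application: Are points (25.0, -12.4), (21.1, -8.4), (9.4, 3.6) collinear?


Cross product: (21.1-25)*(3.6-(-12.4)) - ((-8.4)-(-12.4))*(9.4-25)
= 0

Yes, collinear


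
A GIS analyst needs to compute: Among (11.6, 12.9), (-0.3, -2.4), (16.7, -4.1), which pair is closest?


d(P0,P1) = 19.383, d(P0,P2) = 17.7485, d(P1,P2) = 17.0848
Closest: P1 and P2

Closest pair: (-0.3, -2.4) and (16.7, -4.1), distance = 17.0848


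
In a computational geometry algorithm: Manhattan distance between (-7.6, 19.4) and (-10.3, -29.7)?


|(-7.6)-(-10.3)| + |19.4-(-29.7)| = 2.7 + 49.1 = 51.8

51.8


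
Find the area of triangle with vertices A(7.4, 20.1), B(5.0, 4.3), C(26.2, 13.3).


Area = |x_A(y_B-y_C) + x_B(y_C-y_A) + x_C(y_A-y_B)|/2
= |(-66.6) + (-34) + 413.96|/2
= 313.36/2 = 156.68

156.68


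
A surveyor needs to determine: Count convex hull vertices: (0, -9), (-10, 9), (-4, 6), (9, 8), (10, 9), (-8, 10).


Convex hull vertices (CCW): (-10, 9), (0, -9), (10, 9), (-8, 10)
Count = 4

4


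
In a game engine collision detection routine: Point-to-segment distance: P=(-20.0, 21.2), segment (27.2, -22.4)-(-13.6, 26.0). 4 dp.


Project P onto AB: t = 1 (clamped to [0,1])
Closest point on segment: (-13.6, 26)
Distance: 8

8


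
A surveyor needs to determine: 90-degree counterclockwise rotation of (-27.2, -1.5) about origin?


90° CCW: (x,y) -> (-y, x)
(-27.2,-1.5) -> (1.5, -27.2)

(1.5, -27.2)


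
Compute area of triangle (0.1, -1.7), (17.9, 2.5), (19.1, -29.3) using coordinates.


Area = |x_A(y_B-y_C) + x_B(y_C-y_A) + x_C(y_A-y_B)|/2
= |3.18 + (-494.04) + (-80.22)|/2
= 571.08/2 = 285.54

285.54


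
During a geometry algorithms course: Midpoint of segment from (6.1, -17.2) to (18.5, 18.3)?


M = ((6.1+18.5)/2, ((-17.2)+18.3)/2)
= (12.3, 0.55)

(12.3, 0.55)


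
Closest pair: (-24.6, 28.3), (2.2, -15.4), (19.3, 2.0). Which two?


d(P0,P1) = 51.2633, d(P0,P2) = 51.1752, d(P1,P2) = 24.3961
Closest: P1 and P2

Closest pair: (2.2, -15.4) and (19.3, 2.0), distance = 24.3961


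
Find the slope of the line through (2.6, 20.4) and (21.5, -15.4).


slope = (y2-y1)/(x2-x1) = ((-15.4)-20.4)/(21.5-2.6) = (-35.8)/18.9 = -1.8942

-1.8942


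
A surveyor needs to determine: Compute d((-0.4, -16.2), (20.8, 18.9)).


dx=21.2, dy=35.1
d^2 = 21.2^2 + 35.1^2 = 1681.45
d = sqrt(1681.45) = 41.0055

41.0055


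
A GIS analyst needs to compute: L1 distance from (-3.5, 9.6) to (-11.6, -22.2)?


|(-3.5)-(-11.6)| + |9.6-(-22.2)| = 8.1 + 31.8 = 39.9

39.9


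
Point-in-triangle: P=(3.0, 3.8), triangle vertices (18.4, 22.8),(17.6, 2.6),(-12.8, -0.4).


Cross products: AB x AP = -295.88, BC x BP = -80.28, CA x CP = -235.52
All same sign? yes

Yes, inside


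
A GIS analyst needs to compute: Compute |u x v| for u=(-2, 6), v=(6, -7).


|u x v| = |(-2)*(-7) - 6*6|
= |14 - 36| = 22

22


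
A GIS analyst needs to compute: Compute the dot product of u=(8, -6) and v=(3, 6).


u . v = u_x*v_x + u_y*v_y = 8*3 + (-6)*6
= 24 + (-36) = -12

-12


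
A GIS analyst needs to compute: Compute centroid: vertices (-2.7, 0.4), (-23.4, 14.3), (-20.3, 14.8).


Centroid = ((x_A+x_B+x_C)/3, (y_A+y_B+y_C)/3)
= (((-2.7)+(-23.4)+(-20.3))/3, (0.4+14.3+14.8)/3)
= (-15.4667, 9.8333)

(-15.4667, 9.8333)


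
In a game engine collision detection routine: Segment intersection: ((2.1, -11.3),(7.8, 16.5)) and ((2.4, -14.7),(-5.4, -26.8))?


Cross products: d1=-30.15, d2=-178.02, d3=-27.72, d4=120.15
d1*d2 < 0 and d3*d4 < 0? no

No, they don't intersect


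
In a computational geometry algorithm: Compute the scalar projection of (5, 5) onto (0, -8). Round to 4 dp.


u.v = -40, |v| = sqrt(64) = 8
Scalar projection = u.v / |v| = -40 / sqrt(64) = -5

-5


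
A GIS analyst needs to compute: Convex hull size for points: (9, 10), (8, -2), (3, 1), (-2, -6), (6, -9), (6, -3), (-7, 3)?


Convex hull vertices (CCW): (-7, 3), (-2, -6), (6, -9), (8, -2), (9, 10)
Count = 5

5


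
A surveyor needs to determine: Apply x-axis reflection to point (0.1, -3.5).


Reflection over x-axis: (x,y) -> (x,-y)
(0.1, -3.5) -> (0.1, 3.5)

(0.1, 3.5)


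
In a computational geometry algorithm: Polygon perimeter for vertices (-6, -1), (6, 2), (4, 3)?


Sides: (-6, -1)->(6, 2): sqrt(153) = 12.369317, (6, 2)->(4, 3): sqrt(5) = 2.236068, (4, 3)->(-6, -1): sqrt(116) = 10.77033
Sum = 25.375715
Perimeter = 25.3757

25.3757


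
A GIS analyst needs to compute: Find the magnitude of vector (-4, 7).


|u| = sqrt((-4)^2 + 7^2) = sqrt(65) = 8.0623

8.0623


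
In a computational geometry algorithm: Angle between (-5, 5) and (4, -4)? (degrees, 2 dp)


u.v = -40, |u| = sqrt(50) = 7.0711, |v| = sqrt(32) = 5.6569
cos(theta) = u.v/(|u||v|) = -40/sqrt(1600) = -1
theta = acos(-1) = 180 degrees

180 degrees


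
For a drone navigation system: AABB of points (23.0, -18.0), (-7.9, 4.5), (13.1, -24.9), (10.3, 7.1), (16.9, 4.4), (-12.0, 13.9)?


x range: [-12, 23]
y range: [-24.9, 13.9]
Bounding box: (-12,-24.9) to (23,13.9)

(-12,-24.9) to (23,13.9)


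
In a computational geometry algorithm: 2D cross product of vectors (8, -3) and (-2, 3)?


u x v = u_x*v_y - u_y*v_x = 8*3 - (-3)*(-2)
= 24 - 6 = 18

18


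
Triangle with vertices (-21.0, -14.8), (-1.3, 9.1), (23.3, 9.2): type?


Side lengths squared: AB^2=959.3, BC^2=605.17, CA^2=2538.49
Sorted: [605.17, 959.3, 2538.49]
By sides: Scalene, By angles: Obtuse

Scalene, Obtuse


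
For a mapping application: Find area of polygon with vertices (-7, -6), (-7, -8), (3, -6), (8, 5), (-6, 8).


Shoelace sum: ((-7)*(-8) - (-7)*(-6)) + ((-7)*(-6) - 3*(-8)) + (3*5 - 8*(-6)) + (8*8 - (-6)*5) + ((-6)*(-6) - (-7)*8)
= 329
Area = |329|/2 = 164.5

164.5


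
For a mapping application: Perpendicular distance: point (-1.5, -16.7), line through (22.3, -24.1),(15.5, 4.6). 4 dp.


|cross product| = 632.74
|line direction| = sqrt(869.93) = 29.4946
Distance = 632.74/sqrt(869.93) = 21.4528

21.4528


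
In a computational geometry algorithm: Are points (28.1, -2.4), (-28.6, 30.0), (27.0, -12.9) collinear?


Cross product: ((-28.6)-28.1)*((-12.9)-(-2.4)) - (30-(-2.4))*(27-28.1)
= 630.99

No, not collinear


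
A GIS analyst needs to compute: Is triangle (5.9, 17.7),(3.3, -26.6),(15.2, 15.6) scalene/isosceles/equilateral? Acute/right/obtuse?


Side lengths squared: AB^2=1969.25, BC^2=1922.45, CA^2=90.9
Sorted: [90.9, 1922.45, 1969.25]
By sides: Scalene, By angles: Acute

Scalene, Acute


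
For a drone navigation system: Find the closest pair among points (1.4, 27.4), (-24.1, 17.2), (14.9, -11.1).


d(P0,P1) = 27.4643, d(P0,P2) = 40.7983, d(P1,P2) = 48.186
Closest: P0 and P1

Closest pair: (1.4, 27.4) and (-24.1, 17.2), distance = 27.4643


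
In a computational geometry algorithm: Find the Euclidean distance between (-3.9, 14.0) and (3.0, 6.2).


dx=6.9, dy=-7.8
d^2 = 6.9^2 + (-7.8)^2 = 108.45
d = sqrt(108.45) = 10.4139

10.4139


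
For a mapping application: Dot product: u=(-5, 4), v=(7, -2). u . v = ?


u . v = u_x*v_x + u_y*v_y = (-5)*7 + 4*(-2)
= (-35) + (-8) = -43

-43


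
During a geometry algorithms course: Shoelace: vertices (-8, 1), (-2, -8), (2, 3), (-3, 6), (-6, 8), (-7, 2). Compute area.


Shoelace sum: ((-8)*(-8) - (-2)*1) + ((-2)*3 - 2*(-8)) + (2*6 - (-3)*3) + ((-3)*8 - (-6)*6) + ((-6)*2 - (-7)*8) + ((-7)*1 - (-8)*2)
= 162
Area = |162|/2 = 81

81


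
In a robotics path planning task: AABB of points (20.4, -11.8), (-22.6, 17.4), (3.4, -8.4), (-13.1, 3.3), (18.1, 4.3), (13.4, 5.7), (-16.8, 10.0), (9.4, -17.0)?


x range: [-22.6, 20.4]
y range: [-17, 17.4]
Bounding box: (-22.6,-17) to (20.4,17.4)

(-22.6,-17) to (20.4,17.4)


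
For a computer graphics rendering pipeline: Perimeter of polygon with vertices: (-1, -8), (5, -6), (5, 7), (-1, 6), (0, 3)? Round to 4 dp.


Sides: (-1, -8)->(5, -6): sqrt(40) = 6.324555, (5, -6)->(5, 7): sqrt(169) = 13, (5, 7)->(-1, 6): sqrt(37) = 6.082763, (-1, 6)->(0, 3): sqrt(10) = 3.162278, (0, 3)->(-1, -8): sqrt(122) = 11.045361
Sum = 39.614957
Perimeter = 39.615

39.615


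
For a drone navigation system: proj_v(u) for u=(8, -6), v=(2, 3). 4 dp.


u.v = -2, |v| = sqrt(13) = 3.6056
Scalar projection = u.v / |v| = -2 / sqrt(13) = -0.5547

-0.5547


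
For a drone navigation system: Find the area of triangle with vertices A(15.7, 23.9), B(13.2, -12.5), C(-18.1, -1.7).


Area = |x_A(y_B-y_C) + x_B(y_C-y_A) + x_C(y_A-y_B)|/2
= |(-169.56) + (-337.92) + (-658.84)|/2
= 1166.32/2 = 583.16

583.16


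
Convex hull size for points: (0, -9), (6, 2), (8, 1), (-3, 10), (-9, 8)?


Convex hull vertices (CCW): (-9, 8), (0, -9), (8, 1), (-3, 10)
Count = 4

4


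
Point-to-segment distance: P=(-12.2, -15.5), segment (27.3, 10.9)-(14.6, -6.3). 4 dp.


Project P onto AB: t = 1 (clamped to [0,1])
Closest point on segment: (14.6, -6.3)
Distance: 28.3351

28.3351


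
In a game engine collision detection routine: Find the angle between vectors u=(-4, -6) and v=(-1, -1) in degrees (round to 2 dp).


u.v = 10, |u| = sqrt(52) = 7.2111, |v| = sqrt(2) = 1.4142
cos(theta) = u.v/(|u||v|) = 10/sqrt(104) = 0.980581
theta = acos(0.980581) = 11.31 degrees

11.31 degrees


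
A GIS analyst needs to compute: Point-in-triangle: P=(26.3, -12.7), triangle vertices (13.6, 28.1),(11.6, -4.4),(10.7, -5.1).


Cross products: AB x AP = 494.35, BC x BP = 17.76, CA x CP = -539.96
All same sign? no

No, outside


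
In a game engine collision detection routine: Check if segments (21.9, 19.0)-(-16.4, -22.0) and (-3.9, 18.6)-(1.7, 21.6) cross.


Cross products: d1=-75.16, d2=-189.86, d3=-1042.48, d4=-927.78
d1*d2 < 0 and d3*d4 < 0? no

No, they don't intersect


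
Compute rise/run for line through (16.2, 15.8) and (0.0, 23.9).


slope = (y2-y1)/(x2-x1) = (23.9-15.8)/(0-16.2) = 8.1/(-16.2) = -0.5

-0.5


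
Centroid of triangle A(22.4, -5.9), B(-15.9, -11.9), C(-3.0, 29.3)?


Centroid = ((x_A+x_B+x_C)/3, (y_A+y_B+y_C)/3)
= ((22.4+(-15.9)+(-3))/3, ((-5.9)+(-11.9)+29.3)/3)
= (1.1667, 3.8333)

(1.1667, 3.8333)


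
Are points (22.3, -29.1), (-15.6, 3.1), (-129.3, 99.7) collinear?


Cross product: ((-15.6)-22.3)*(99.7-(-29.1)) - (3.1-(-29.1))*((-129.3)-22.3)
= 0

Yes, collinear


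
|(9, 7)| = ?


|u| = sqrt(9^2 + 7^2) = sqrt(130) = 11.4018

11.4018


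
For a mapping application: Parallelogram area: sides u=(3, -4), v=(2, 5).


|u x v| = |3*5 - (-4)*2|
= |15 - (-8)| = 23

23


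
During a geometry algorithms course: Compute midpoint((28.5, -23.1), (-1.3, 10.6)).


M = ((28.5+(-1.3))/2, ((-23.1)+10.6)/2)
= (13.6, -6.25)

(13.6, -6.25)


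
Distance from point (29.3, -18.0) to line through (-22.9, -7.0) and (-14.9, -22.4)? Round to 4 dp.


|cross product| = 715.88
|line direction| = sqrt(301.16) = 17.354
Distance = 715.88/sqrt(301.16) = 41.2517

41.2517


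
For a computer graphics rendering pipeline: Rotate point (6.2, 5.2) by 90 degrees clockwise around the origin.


90° CW: (x,y) -> (y, -x)
(6.2,5.2) -> (5.2, -6.2)

(5.2, -6.2)


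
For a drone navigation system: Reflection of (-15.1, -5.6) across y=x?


Reflection over y=x: (x,y) -> (y,x)
(-15.1, -5.6) -> (-5.6, -15.1)

(-5.6, -15.1)


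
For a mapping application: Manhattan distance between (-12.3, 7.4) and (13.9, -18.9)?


|(-12.3)-13.9| + |7.4-(-18.9)| = 26.2 + 26.3 = 52.5

52.5


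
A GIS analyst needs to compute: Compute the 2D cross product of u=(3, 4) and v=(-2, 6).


u x v = u_x*v_y - u_y*v_x = 3*6 - 4*(-2)
= 18 - (-8) = 26

26


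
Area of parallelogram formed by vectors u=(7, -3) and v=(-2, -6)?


|u x v| = |7*(-6) - (-3)*(-2)|
= |(-42) - 6| = 48

48


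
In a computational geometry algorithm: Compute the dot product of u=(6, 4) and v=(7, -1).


u . v = u_x*v_x + u_y*v_y = 6*7 + 4*(-1)
= 42 + (-4) = 38

38


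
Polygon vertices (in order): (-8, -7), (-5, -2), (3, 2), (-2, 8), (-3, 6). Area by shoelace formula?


Shoelace sum: ((-8)*(-2) - (-5)*(-7)) + ((-5)*2 - 3*(-2)) + (3*8 - (-2)*2) + ((-2)*6 - (-3)*8) + ((-3)*(-7) - (-8)*6)
= 86
Area = |86|/2 = 43

43


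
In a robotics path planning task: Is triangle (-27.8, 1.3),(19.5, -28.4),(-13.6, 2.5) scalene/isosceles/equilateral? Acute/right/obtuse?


Side lengths squared: AB^2=3119.38, BC^2=2050.42, CA^2=203.08
Sorted: [203.08, 2050.42, 3119.38]
By sides: Scalene, By angles: Obtuse

Scalene, Obtuse


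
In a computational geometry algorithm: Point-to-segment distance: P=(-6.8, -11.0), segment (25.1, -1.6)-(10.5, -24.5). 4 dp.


Project P onto AB: t = 0.9233 (clamped to [0,1])
Closest point on segment: (11.6198, -22.7436)
Distance: 21.8449

21.8449


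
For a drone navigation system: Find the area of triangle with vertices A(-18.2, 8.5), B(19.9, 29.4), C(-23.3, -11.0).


Area = |x_A(y_B-y_C) + x_B(y_C-y_A) + x_C(y_A-y_B)|/2
= |(-735.28) + (-388.05) + 486.97|/2
= 636.36/2 = 318.18

318.18


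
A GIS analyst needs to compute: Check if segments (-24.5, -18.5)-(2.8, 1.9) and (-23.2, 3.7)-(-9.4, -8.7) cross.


Cross products: d1=-322.48, d2=297.56, d3=579.54, d4=-40.5
d1*d2 < 0 and d3*d4 < 0? yes

Yes, they intersect


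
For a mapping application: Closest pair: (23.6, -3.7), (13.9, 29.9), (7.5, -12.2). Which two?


d(P0,P1) = 34.9721, d(P0,P2) = 18.206, d(P1,P2) = 42.5837
Closest: P0 and P2

Closest pair: (23.6, -3.7) and (7.5, -12.2), distance = 18.206


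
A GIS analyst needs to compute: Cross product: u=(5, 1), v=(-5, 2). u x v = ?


u x v = u_x*v_y - u_y*v_x = 5*2 - 1*(-5)
= 10 - (-5) = 15

15


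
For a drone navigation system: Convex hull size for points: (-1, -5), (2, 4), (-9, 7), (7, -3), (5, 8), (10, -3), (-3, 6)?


Convex hull vertices (CCW): (-9, 7), (-1, -5), (10, -3), (5, 8)
Count = 4

4


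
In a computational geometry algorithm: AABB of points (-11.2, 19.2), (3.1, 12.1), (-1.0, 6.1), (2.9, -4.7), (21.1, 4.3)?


x range: [-11.2, 21.1]
y range: [-4.7, 19.2]
Bounding box: (-11.2,-4.7) to (21.1,19.2)

(-11.2,-4.7) to (21.1,19.2)
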